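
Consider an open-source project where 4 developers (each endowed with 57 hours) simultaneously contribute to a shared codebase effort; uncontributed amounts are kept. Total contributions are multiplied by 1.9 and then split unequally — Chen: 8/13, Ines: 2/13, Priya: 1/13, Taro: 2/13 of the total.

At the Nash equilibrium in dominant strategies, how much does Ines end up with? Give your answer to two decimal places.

73.66 hours

Each unit j contributes comes back to j as 1.9 × (j's share), so j prefers to contribute only if that share exceeds 1/1.9 = 0.5263; otherwise keeping the unit dominates.
Chen alone (share 8/13) is above the threshold, contributing 57; the remaining 3 contribute 0. Total contributed: 57.
Ines keeps 57 and receives 1.9 × 57 × 2/13 = 16.66 from the shared codebase effort, for a payoff of 73.66.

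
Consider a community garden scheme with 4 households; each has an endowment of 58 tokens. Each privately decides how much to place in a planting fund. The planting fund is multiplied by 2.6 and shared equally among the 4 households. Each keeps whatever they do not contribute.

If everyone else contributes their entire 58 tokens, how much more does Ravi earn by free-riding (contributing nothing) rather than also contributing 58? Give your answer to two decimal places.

Switching from a contribution of 58 to 0 lets Ravi keep an extra 58 tokens, but lowers the planting fund by 58, which costs Ravi their own share of that drop: 2.6/4 × 58 = 37.70.
Net gain = 58 − 37.70 = 20.30. The private return per contributed unit (0.6500) is below 1, so free-riding is indeed the best response regardless of what the others do.

20.30 tokens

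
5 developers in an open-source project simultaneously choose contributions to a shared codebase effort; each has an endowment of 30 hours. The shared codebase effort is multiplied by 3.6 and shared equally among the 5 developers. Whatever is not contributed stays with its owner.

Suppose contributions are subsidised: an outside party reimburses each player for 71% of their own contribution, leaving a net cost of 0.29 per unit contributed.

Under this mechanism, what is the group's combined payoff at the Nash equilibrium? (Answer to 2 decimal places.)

The effective private return per unit is now (3.6/5) / 0.29 = 2.4828 > 1, so every player's dominant strategy flips to full contribution.
At the Nash equilibrium everyone contributes 30. Group total payoff = 5 × (30 × 0.71 + 3.6 × 30) = 646.50.

646.50 hours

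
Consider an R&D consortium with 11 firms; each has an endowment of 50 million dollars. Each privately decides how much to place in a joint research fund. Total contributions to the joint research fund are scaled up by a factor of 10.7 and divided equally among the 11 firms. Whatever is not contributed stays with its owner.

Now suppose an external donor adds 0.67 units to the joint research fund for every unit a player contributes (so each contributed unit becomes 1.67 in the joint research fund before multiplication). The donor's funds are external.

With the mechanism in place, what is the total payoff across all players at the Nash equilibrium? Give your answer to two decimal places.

With the mechanism, a contributed unit returns 10.7 × 1.67 / 11 = 1.6245 per unit of net cost to the contributor — now above 1 — so contributing fully is weakly dominant for every player.
So the Nash equilibrium is full contribution by all 11; the group earns 10.7 × 1.67 × 550 = 9827.95.

9827.95 million dollars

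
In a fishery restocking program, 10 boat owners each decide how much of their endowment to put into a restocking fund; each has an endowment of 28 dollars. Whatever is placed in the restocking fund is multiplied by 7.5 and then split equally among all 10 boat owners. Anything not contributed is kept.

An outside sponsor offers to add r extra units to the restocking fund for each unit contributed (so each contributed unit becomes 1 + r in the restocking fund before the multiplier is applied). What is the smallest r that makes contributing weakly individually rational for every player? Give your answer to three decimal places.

With matching at rate r, one contributed unit becomes (1 + r) in the restocking fund and returns 7.5 × (1 + r) / 10 to the contributor.
Setting this equal to 1: 1 + r = 10/7.5 = 1.3333.
So the minimum matching rate is r = 1.3333 − 1 = 0.333.

0.333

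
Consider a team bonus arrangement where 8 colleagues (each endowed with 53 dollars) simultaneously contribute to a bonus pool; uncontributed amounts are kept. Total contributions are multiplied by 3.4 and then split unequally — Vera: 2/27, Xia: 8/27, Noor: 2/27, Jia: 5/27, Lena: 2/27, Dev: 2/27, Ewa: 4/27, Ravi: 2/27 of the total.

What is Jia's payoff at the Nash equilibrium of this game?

86.37 dollars

For player j, contributing a unit is worthwhile iff 3.4 × (j's share) ≥ 1, i.e. iff j's share is at least 0.2941.
The only share above 0.2941 is Xia's 8/27, contributing 53; the remaining 7 contribute 0. Total contributed: 53.
Jia keeps 53 and receives 3.4 × 53 × 5/27 = 33.37 from the bonus pool, for a payoff of 86.37.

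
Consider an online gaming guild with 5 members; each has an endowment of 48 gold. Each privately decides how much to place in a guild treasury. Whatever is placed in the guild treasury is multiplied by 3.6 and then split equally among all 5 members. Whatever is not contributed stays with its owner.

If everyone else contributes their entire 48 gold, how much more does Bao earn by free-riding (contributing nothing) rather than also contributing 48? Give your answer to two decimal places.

13.44 gold

Switching from a contribution of 48 to 0 lets Bao keep an extra 48 gold, but lowers the guild treasury by 48, which costs Bao their own share of that drop: 3.6/5 × 48 = 34.56.
Net gain = 48 − 34.56 = 13.44. The private return per contributed unit (0.7200) is below 1, so free-riding is indeed the best response regardless of what the others do.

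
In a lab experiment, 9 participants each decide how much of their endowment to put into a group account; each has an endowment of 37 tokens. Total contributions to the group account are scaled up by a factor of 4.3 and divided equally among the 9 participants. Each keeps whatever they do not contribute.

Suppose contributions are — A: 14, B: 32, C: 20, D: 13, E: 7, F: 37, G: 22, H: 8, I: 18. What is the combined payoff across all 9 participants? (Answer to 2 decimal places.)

Total contributed: 14 + 32 + 20 + 13 + 7 + 37 + 22 + 8 + 18 = 171; total kept: 9 × 37 − 171 = 162.
The group account pays out 4.3 × 171 = 735.30 in aggregate.
Group total = 162 + 735.30 = 897.30.

897.30 tokens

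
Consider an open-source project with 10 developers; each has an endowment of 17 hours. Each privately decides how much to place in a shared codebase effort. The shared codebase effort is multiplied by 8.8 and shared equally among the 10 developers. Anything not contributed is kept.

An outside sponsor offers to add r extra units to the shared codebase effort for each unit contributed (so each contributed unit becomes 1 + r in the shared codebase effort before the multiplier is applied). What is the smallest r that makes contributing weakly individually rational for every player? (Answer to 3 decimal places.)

0.136

With matching at rate r, one contributed unit becomes (1 + r) in the shared codebase effort and returns 8.8 × (1 + r) / 10 to the contributor.
Setting this equal to 1: 1 + r = 10/8.8 = 1.1364.
So the minimum matching rate is r = 1.1364 − 1 = 0.136.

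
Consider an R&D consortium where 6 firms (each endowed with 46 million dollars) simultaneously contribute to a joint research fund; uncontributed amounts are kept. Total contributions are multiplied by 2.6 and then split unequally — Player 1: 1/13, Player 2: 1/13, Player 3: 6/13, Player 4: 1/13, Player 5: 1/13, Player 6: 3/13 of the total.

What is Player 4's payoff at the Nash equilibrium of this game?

Each unit j contributes comes back to j as 2.6 × (j's share), so j prefers to contribute only if that share exceeds 1/2.6 = 0.3846; otherwise keeping the unit dominates.
Only Player 3 (6/13) clears that bar, contributing 46; the remaining 5 contribute 0. Total contributed: 46.
Player 4 keeps 46 and receives 2.6 × 46 × 1/13 = 9.20 from the joint research fund, for a payoff of 55.20.

55.20 million dollars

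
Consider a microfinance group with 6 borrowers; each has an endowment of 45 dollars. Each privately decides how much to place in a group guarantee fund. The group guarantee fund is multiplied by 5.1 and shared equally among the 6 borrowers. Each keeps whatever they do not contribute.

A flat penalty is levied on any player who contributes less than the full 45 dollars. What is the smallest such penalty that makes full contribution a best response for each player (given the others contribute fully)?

6.75 dollars

Given the others contribute fully, the best deviation is to contribute 0 (any partial contribution still incurs the fine and gives up units whose private return 0.8500 is below 1).
Deviating from 45 to 0 saves 45 dollars but forfeits the deviator's share of the drop in the group guarantee fund: 5.1/6 × 45 = 38.25.
So the deviation gain is 45 − 38.25 = 6.75, and the fine must be at least 6.75 dollars to wipe it out.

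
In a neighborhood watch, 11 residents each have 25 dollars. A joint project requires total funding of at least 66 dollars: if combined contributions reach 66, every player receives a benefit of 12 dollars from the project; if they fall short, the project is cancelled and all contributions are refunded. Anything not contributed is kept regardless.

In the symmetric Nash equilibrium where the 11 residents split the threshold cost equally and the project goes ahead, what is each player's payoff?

31 dollars

Equal share of the threshold: 66/11 = 6.
At this profile no one gains by cutting their contribution: any cut drops the total below 66, the project is cancelled, contributions are refunded, and the deviator ends with 25, which is less than 25 − 6 + 12 = 31. Contributing more than 6 just wastes the excess. So contributing exactly 6 is a best response.
Each player's payoff: 25 − 6 + 12 = 31.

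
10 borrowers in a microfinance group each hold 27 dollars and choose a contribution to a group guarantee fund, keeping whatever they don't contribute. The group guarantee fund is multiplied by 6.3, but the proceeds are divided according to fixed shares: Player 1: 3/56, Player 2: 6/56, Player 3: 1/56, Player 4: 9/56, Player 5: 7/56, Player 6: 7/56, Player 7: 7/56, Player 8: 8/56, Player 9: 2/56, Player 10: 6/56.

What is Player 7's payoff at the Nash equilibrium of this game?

Each unit j contributes comes back to j as 6.3 × (j's share), so j prefers to contribute only if that share exceeds 1/6.3 = 0.1587; otherwise keeping the unit dominates.
Only Player 4 (9/56) clears that bar, contributing 27; the remaining 9 contribute 0. Total contributed: 27.
Player 7 keeps 27 and receives 6.3 × 27 × 7/56 = 21.26 from the group guarantee fund, for a payoff of 48.26.

48.26 dollars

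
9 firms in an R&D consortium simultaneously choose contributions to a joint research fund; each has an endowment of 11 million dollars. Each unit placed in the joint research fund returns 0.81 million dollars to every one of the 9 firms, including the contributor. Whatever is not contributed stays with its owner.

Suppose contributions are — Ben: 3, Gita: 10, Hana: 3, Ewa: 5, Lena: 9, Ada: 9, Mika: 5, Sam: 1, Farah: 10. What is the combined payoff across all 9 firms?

Total contributed: 3 + 10 + 3 + 5 + 9 + 9 + 5 + 1 + 10 = 55; total kept: 9 × 11 − 55 = 44.
The joint research fund pays out 0.81 × 9 × 55 = 400.95 in aggregate.
Group total = 44 + 400.95 = 444.95.

444.95 million dollars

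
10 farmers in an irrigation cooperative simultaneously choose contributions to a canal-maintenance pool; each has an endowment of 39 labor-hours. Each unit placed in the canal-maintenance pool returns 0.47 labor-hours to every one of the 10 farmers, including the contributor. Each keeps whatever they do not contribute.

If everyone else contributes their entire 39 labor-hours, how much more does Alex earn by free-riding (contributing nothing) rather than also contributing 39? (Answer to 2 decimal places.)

20.67 labor-hours

Switching from a contribution of 39 to 0 lets Alex keep an extra 39 labor-hours, but lowers the canal-maintenance pool by 39, which costs Alex their own share of that drop: 0.47 × 39 = 18.33.
Net gain = 39 − 18.33 = 20.67. The private return per contributed unit (0.47) is below 1, so free-riding is indeed the best response regardless of what the others do.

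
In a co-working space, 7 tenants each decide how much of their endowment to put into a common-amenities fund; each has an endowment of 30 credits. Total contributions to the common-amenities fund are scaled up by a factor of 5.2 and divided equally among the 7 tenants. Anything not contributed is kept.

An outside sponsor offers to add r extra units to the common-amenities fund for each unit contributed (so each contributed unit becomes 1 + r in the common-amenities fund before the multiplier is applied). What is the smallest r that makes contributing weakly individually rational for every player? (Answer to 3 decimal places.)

With matching at rate r, one contributed unit becomes (1 + r) in the common-amenities fund and returns 5.2 × (1 + r) / 7 to the contributor.
Setting this equal to 1: 1 + r = 7/5.2 = 1.3462.
So the minimum matching rate is r = 1.3462 − 1 = 0.346.

0.346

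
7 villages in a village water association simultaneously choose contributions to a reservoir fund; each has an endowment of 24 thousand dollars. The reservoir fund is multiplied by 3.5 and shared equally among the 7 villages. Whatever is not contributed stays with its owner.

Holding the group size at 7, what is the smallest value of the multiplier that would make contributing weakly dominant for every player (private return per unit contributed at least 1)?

A contributed unit returns (multiplier)/7 to its contributor.
This reaches 1 exactly when the multiplier is 7.

7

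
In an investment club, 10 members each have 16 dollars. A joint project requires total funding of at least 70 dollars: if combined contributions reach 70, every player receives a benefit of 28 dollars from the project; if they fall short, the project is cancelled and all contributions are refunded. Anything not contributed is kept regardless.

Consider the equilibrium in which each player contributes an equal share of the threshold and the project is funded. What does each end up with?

37 dollars

Equal share of the threshold: 70/10 = 7.
At this profile no one gains by cutting their contribution: any cut drops the total below 70, the project is cancelled, contributions are refunded, and the deviator ends with 16, which is less than 16 − 7 + 28 = 37. Contributing more than 7 just wastes the excess. So contributing exactly 7 is a best response.
Each player's payoff: 16 − 7 + 28 = 37.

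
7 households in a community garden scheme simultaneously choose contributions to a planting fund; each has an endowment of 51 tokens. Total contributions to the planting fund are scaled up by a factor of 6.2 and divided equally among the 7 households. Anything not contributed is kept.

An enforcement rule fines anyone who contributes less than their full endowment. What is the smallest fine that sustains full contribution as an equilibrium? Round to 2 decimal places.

5.83 tokens

Given the others contribute fully, the best deviation is to contribute 0 (any partial contribution still incurs the fine and gives up units whose private return 0.8857 is below 1).
Deviating from 51 to 0 saves 51 tokens but forfeits the deviator's share of the drop in the planting fund: 6.2/7 × 51 = 45.17.
So the deviation gain is 51 − 45.17 = 5.83, and the fine must be at least 5.83 tokens to wipe it out.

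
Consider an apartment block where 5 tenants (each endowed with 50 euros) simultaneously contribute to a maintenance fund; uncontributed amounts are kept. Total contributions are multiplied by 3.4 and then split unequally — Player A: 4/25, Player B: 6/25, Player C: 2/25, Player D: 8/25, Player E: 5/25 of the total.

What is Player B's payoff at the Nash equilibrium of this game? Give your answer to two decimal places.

90.80 euros

Each unit j contributes comes back to j as 3.4 × (j's share), so j prefers to contribute only if that share exceeds 1/3.4 = 0.2941; otherwise keeping the unit dominates.
Player D alone (share 8/25) is above the threshold, contributing 50; the remaining 4 contribute 0. Total contributed: 50.
Player B keeps 50 and receives 3.4 × 50 × 6/25 = 40.80 from the maintenance fund, for a payoff of 90.80.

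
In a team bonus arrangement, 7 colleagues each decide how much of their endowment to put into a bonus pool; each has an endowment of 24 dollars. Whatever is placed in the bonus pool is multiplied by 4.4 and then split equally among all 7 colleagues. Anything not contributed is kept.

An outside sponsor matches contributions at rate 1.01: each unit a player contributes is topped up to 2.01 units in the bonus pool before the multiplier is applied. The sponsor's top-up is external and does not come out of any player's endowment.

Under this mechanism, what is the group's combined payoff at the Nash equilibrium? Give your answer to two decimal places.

With the mechanism, a contributed unit returns 4.4 × 2.01 / 7 = 1.2634 per unit of net cost to the contributor — now above 1 — so contributing fully is weakly dominant for every player.
At the Nash equilibrium everyone contributes 24. Group total payoff = 4.4 × 2.01 × 168 = 1485.79.

1485.79 dollars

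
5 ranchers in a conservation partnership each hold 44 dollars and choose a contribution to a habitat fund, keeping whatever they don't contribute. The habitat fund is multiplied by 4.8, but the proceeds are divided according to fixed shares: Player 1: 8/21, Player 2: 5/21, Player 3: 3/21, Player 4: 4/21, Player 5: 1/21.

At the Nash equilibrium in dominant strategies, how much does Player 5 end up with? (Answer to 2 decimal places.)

Player j's private return per contributed unit is 4.8 × (j's share). Contributing is weakly dominant for j when that share is at least 1/4.8 = 0.2083, and contributing 0 is dominant otherwise.
Player 1 and Player 2 clear that bar, contributing 44 each; the remaining 3 contribute 0. Total contributed: 88.
Player 5 keeps 44 and receives 4.8 × 88 × 1/21 = 20.11 from the habitat fund, for a payoff of 64.11.

64.11 dollars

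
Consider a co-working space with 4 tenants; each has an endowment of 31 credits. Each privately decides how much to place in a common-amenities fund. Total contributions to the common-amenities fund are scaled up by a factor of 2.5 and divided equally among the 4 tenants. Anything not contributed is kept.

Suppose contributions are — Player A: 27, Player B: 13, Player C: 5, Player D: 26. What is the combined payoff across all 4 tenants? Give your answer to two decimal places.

230.50 credits

Total contributed: 27 + 13 + 5 + 26 = 71; total kept: 4 × 31 − 71 = 53.
The common-amenities fund pays out 2.5 × 71 = 177.50 in aggregate.
Group total = 53 + 177.50 = 230.50.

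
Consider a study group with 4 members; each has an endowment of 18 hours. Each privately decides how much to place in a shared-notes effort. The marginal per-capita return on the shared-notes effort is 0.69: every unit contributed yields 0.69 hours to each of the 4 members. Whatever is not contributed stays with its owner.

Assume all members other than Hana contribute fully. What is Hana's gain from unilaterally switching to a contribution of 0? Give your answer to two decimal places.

Switching from a contribution of 18 to 0 lets Hana keep an extra 18 hours, but lowers the shared-notes effort by 18, which costs Hana their own share of that drop: 0.69 × 18 = 12.42.
Net gain = 18 − 12.42 = 5.58. The private return per contributed unit (0.69) is below 1, so free-riding is indeed the best response regardless of what the others do.

5.58 hours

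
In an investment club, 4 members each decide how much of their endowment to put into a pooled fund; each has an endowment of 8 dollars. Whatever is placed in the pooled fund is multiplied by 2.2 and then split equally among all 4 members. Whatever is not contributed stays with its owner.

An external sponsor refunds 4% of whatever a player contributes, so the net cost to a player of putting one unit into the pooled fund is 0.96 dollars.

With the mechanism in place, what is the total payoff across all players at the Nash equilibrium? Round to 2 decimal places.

Even with the mechanism, each unit contributed returns only (2.2/4) / 0.96 = 0.5729 per unit of net cost, so contributing nothing is still dominant.
At the Nash equilibrium no one contributes; group total payoff = 4 × 8 = 32.

32.00 dollars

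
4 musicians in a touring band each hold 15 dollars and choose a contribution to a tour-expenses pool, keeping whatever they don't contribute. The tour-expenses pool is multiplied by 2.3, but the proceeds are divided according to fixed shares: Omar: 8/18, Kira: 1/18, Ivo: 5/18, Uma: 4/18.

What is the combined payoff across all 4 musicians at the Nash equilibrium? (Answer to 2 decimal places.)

79.50 dollars

Each unit j contributes comes back to j as 2.3 × (j's share), so j prefers to contribute only if that share exceeds 1/2.3 = 0.4348; otherwise keeping the unit dominates.
Only Omar (8/18) clears that bar, contributing 15; the remaining 3 contribute 0. Total contributed: 15.
The tour-expenses pool pays out 2.3 × 15 = 34.50 in total (split across the unequal shares, but the aggregate is all that matters for the group sum).
The 3 free-riders keep 15 each, adding 45. Group total = 45 + 34.50 = 79.50.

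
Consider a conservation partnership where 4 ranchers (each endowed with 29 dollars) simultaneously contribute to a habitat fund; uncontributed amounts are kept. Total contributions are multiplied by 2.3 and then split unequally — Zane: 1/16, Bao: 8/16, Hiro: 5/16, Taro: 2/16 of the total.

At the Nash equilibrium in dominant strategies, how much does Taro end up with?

A player with share s gets back 2.3·s per unit contributed, so full contribution is dominant for anyone with s > 1/2.3 = 0.4348 and zero contribution is dominant for anyone below.
Only Bao (8/16) clears that bar, contributing 29; the remaining 3 contribute 0. Total contributed: 29.
Taro keeps 29 and receives 2.3 × 29 × 2/16 = 8.34 from the habitat fund, for a payoff of 37.34.

37.34 dollars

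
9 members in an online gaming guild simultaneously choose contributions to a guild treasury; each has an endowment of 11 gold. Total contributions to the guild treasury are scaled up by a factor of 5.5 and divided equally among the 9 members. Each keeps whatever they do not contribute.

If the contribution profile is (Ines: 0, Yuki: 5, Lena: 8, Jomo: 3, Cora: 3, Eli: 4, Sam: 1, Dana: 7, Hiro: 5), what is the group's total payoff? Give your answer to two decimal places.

Total contributed: 0 + 5 + 8 + 3 + 3 + 4 + 1 + 7 + 5 = 36; total kept: 9 × 11 − 36 = 63.
The guild treasury pays out 5.5 × 36 = 198.00 in aggregate.
Group total = 63 + 198.00 = 261.00.

261.00 gold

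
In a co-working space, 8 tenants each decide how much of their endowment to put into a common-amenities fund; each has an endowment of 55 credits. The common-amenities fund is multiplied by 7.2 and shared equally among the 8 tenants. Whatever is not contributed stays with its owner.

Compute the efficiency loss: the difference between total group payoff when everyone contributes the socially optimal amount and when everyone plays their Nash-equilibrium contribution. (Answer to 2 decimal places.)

Each contributed unit returns 7.2/8 = 0.9000 to its contributor — below 1 — so contributing 0 is dominant for every player. At the Nash equilibrium everyone keeps their 55, and the group total is 8 × 55 = 440.
Each contributed unit returns 7.200 to the group as a whole (0.9000 to each of 8 players), which exceeds 1, so the social optimum is full contribution: group total = 7.200 × 440 = 3168.00.
Efficiency loss = 3168.00 − 440 = 2728.00.

2728.00 credits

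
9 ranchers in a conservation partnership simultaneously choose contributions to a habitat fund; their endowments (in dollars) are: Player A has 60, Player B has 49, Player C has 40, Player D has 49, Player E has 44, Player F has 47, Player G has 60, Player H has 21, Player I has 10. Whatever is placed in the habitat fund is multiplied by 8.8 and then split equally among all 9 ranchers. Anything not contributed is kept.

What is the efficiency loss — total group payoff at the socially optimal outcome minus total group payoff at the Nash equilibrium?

The private return per contributed unit is 8.8/9 = 0.9778 < 1 for every player regardless of endowment, so the Nash equilibrium is zero contribution and the group total is Σ E_j = 60 + 49 + 40 + 49 + 44 + 47 + 60 + 21 + 10 = 380.
Each contributed unit returns 8.800 to the group, so the social optimum is full contribution by everyone: group total = 8.800 × 380 = 3344.00.
Efficiency loss = (8.800 − 1) × 380 = 2964.00.

2964.00 dollars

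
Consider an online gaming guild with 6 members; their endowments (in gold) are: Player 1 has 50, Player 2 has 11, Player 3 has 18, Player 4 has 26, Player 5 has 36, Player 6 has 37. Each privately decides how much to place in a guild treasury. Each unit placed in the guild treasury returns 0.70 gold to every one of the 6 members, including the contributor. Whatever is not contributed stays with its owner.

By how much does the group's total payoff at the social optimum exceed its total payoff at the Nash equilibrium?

The private return per contributed unit is 0.70 < 1 for everyone, so the Nash equilibrium is zero contribution and the group total is Σ E_j = 50 + 11 + 18 + 26 + 36 + 37 = 178.
Each contributed unit returns 4.200 to the group, so the social optimum is full contribution by everyone: group total = 4.200 × 178 = 747.60.
Efficiency loss = (4.200 − 1) × 178 = 569.60.

569.60 gold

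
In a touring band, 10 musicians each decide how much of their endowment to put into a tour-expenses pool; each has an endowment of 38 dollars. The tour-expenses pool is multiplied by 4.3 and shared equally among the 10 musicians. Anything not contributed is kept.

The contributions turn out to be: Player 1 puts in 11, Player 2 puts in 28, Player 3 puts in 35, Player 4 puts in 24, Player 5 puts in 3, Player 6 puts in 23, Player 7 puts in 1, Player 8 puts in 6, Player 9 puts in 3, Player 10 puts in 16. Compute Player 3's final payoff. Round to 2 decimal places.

Total contributed: 11 + 28 + 35 + 24 + 3 + 23 + 1 + 6 + 3 + 16 = 150.
Each receives 4.3 × 150 / 10 = 64.50 from the tour-expenses pool.
Player 3 keeps 38 − 35 = 3, so Player 3's payoff is 3 + 64.50 = 67.50.

67.50 dollars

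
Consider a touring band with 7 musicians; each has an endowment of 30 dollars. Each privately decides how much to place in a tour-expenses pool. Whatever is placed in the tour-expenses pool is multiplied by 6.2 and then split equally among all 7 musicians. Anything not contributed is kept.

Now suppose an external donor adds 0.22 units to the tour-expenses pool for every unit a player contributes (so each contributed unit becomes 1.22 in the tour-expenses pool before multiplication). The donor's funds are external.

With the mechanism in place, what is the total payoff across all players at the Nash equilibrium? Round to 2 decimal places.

The effective private return per unit is now 6.2 × 1.22 / 7 = 1.0806 > 1, so every player's dominant strategy flips to full contribution.
So the Nash equilibrium is full contribution by all 7; the group earns 6.2 × 1.22 × 210 = 1588.44.

1588.44 dollars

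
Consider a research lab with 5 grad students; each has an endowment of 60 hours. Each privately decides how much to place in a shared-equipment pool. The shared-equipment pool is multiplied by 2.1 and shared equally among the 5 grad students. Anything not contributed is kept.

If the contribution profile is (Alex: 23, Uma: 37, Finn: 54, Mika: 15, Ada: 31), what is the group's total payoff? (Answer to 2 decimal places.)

Total contributed: 23 + 37 + 54 + 15 + 31 = 160; total kept: 5 × 60 − 160 = 140.
The shared-equipment pool pays out 2.1 × 160 = 336.00 in aggregate.
Group total = 140 + 336.00 = 476.00.

476.00 hours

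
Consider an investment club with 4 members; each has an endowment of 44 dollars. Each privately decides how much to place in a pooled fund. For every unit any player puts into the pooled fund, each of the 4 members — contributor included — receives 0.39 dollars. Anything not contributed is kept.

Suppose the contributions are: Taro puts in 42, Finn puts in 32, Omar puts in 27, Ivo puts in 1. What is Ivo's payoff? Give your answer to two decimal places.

Total contributed: 42 + 32 + 27 + 1 = 102.
Each receives 0.39 × 102 = 39.78 from the pooled fund.
Ivo keeps 44 − 1 = 43, so Ivo's payoff is 43 + 39.78 = 82.78.

82.78 dollars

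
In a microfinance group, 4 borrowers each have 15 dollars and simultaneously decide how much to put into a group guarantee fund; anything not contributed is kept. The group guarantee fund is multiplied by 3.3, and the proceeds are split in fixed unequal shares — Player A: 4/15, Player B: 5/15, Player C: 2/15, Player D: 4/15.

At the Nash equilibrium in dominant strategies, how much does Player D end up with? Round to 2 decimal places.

A player with share s gets back 3.3·s per unit contributed, so full contribution is dominant for anyone with s > 1/3.3 = 0.3030 and zero contribution is dominant for anyone below.
Only Player B (5/15) clears that bar, contributing 15; the remaining 3 contribute 0. Total contributed: 15.
Player D keeps 15 and receives 3.3 × 15 × 4/15 = 13.20 from the group guarantee fund, for a payoff of 28.20.

28.20 dollars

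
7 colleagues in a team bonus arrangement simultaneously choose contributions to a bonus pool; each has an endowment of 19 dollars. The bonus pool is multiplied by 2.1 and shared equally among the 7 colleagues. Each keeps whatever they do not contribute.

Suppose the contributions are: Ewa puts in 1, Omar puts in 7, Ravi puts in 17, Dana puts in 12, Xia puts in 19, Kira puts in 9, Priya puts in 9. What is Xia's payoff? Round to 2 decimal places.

22.20 dollars

Total contributed: 1 + 7 + 17 + 12 + 19 + 9 + 9 = 74.
Each receives 2.1 × 74 / 7 = 22.20 from the bonus pool.
Xia keeps 19 − 19 = 0, so Xia's payoff is 0 + 22.20 = 22.20.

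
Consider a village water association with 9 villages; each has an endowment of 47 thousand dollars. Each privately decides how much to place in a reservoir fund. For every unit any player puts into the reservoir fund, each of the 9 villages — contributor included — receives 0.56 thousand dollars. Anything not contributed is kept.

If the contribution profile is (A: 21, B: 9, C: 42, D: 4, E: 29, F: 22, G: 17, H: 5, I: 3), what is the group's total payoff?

Total contributed: 21 + 9 + 42 + 4 + 29 + 22 + 17 + 5 + 3 = 152; total kept: 9 × 47 − 152 = 271.
The reservoir fund pays out 0.56 × 9 × 152 = 766.08 in aggregate.
Group total = 271 + 766.08 = 1037.08.

1037.08 thousand dollars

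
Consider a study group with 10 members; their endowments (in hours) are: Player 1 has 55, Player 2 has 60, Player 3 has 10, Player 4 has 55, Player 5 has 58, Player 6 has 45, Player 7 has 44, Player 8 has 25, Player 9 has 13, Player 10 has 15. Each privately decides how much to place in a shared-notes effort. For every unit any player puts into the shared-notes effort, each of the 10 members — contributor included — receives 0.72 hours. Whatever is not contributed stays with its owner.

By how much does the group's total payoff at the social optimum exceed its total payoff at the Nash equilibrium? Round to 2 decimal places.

The private return per contributed unit is 0.72 < 1 for everyone, so the Nash equilibrium is zero contribution and the group total is Σ E_j = 55 + 60 + 10 + 55 + 58 + 45 + 44 + 25 + 13 + 15 = 380.
Each contributed unit returns 7.200 to the group, so the social optimum is full contribution by everyone: group total = 7.200 × 380 = 2736.00.
Efficiency loss = (7.200 − 1) × 380 = 2356.00.

2356.00 hours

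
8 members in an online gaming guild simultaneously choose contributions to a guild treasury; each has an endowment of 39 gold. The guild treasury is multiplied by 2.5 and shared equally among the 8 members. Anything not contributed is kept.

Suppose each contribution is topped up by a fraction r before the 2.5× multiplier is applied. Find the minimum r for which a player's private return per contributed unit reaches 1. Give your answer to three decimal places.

2.200

With matching at rate r, one contributed unit becomes (1 + r) in the guild treasury and returns 2.5 × (1 + r) / 8 to the contributor.
Setting this equal to 1: 1 + r = 8/2.5 = 3.2000.
So the minimum matching rate is r = 3.2000 − 1 = 2.200.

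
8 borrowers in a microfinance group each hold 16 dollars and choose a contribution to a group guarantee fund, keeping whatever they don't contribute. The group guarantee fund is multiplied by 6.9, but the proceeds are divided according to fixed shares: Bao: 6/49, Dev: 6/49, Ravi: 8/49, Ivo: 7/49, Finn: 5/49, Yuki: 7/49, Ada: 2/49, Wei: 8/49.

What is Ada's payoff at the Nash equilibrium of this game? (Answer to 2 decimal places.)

25.01 dollars

For player j, contributing a unit is worthwhile iff 6.9 × (j's share) ≥ 1, i.e. iff j's share is at least 0.1449.
Ravi and Wei clear that bar, contributing 16 each; the remaining 6 contribute 0. Total contributed: 32.
Ada keeps 16 and receives 6.9 × 32 × 2/49 = 9.01 from the group guarantee fund, for a payoff of 25.01.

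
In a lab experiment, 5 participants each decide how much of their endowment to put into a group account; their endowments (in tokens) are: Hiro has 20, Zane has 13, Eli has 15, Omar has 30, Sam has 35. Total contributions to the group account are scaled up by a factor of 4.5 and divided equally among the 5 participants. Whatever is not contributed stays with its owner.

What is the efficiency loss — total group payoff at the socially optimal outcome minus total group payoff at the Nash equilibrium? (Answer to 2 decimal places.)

395.50 tokens

The private return per contributed unit is 4.5/5 = 0.9000 < 1 for every player regardless of endowment, so the Nash equilibrium is zero contribution and the group total is Σ E_j = 20 + 13 + 15 + 30 + 35 = 113.
Each contributed unit returns 4.500 to the group, so the social optimum is full contribution by everyone: group total = 4.500 × 113 = 508.50.
Efficiency loss = (4.500 − 1) × 113 = 395.50.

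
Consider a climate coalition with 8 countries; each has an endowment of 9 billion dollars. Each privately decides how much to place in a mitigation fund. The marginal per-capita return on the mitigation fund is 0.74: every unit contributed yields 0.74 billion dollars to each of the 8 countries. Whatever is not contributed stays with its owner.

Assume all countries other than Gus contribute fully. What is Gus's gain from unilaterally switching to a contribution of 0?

Switching from a contribution of 9 to 0 lets Gus keep an extra 9 billion dollars, but lowers the mitigation fund by 9, which costs Gus their own share of that drop: 0.74 × 9 = 6.66.
Net gain = 9 − 6.66 = 2.34. The private return per contributed unit (0.74) is below 1, so free-riding is indeed the best response regardless of what the others do.

2.34 billion dollars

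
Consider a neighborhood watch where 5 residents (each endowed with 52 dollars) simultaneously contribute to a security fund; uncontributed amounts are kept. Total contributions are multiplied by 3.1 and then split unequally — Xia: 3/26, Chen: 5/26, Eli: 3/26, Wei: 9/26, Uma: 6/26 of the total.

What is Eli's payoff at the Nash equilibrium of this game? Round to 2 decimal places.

70.60 dollars

A player with share s gets back 3.1·s per unit contributed, so full contribution is dominant for anyone with s > 1/3.1 = 0.3226 and zero contribution is dominant for anyone below.
Only Wei (9/26) clears that bar, contributing 52; the remaining 4 contribute 0. Total contributed: 52.
Eli keeps 52 and receives 3.1 × 52 × 3/26 = 18.60 from the security fund, for a payoff of 70.60.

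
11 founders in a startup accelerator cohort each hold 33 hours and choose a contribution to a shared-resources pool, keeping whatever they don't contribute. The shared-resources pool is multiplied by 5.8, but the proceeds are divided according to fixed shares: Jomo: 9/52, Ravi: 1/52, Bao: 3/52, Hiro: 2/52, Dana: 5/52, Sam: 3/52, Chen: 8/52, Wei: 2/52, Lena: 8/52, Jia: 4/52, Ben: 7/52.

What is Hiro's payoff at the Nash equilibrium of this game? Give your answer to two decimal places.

Player j's private return per contributed unit is 5.8 × (j's share). Contributing is weakly dominant for j when that share is at least 1/5.8 = 0.1724, and contributing 0 is dominant otherwise.
Jomo alone (share 9/52) is above the threshold, contributing 33; the remaining 10 contribute 0. Total contributed: 33.
Hiro keeps 33 and receives 5.8 × 33 × 2/52 = 7.36 from the shared-resources pool, for a payoff of 40.36.

40.36 hours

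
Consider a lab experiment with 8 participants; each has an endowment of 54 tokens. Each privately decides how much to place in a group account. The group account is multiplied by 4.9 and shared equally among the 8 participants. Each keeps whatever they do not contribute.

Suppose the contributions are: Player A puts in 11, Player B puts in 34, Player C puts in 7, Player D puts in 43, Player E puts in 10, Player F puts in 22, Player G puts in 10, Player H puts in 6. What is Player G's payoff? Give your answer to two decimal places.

Total contributed: 11 + 34 + 7 + 43 + 10 + 22 + 10 + 6 = 143.
Each receives 4.9 × 143 / 8 = 87.59 from the group account.
Player G keeps 54 − 10 = 44, so Player G's payoff is 44 + 87.59 = 131.59.

131.59 tokens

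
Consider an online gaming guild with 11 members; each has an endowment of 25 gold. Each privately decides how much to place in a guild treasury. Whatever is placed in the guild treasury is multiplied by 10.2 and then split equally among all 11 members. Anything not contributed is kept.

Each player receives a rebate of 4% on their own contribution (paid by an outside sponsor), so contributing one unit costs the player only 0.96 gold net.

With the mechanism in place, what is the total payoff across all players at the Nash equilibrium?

275.00 gold

Even with the mechanism, each unit contributed returns only (10.2/11) / 0.96 = 0.9659 per unit of net cost, so contributing nothing is still dominant.
Everyone keeps their endowment and the group total is 11 × 25 = 275.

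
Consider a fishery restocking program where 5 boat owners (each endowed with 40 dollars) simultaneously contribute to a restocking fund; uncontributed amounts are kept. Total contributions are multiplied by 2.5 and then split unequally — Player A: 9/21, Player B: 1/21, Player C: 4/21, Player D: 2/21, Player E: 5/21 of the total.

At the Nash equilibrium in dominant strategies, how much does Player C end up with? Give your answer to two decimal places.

Each unit j contributes comes back to j as 2.5 × (j's share), so j prefers to contribute only if that share exceeds 1/2.5 = 0.4000; otherwise keeping the unit dominates.
Player A alone (share 9/21) is above the threshold, contributing 40; the remaining 4 contribute 0. Total contributed: 40.
Player C keeps 40 and receives 2.5 × 40 × 4/21 = 19.05 from the restocking fund, for a payoff of 59.05.

59.05 dollars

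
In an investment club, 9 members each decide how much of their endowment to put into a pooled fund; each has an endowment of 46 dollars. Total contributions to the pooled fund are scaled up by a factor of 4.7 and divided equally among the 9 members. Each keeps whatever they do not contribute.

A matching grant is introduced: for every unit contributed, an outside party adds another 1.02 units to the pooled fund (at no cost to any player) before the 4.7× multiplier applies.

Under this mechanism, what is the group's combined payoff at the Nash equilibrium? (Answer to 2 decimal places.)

3930.52 dollars

With the mechanism, a contributed unit returns 4.7 × 2.02 / 9 = 1.0549 per unit of net cost to the contributor — now above 1 — so contributing fully is weakly dominant for every player.
At the Nash equilibrium everyone contributes 46. Group total payoff = 4.7 × 2.02 × 414 = 3930.52.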